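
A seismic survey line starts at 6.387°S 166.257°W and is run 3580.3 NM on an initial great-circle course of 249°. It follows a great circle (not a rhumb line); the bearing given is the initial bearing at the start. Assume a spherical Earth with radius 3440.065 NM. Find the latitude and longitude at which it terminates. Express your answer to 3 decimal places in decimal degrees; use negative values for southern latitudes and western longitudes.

latitude -21.316°, longitude 133.902°

δ = 3580.3/3440.065 = 1.040765 rad (59.6315°).
Start latitude φ₁ = -0.111474 rad; initial bearing θ = 4.345870 rad.
sin φ₂ = sin φ₁ cos δ + cos φ₁ sin δ cos θ = (-0.111243)(0.505560) + (0.993793)(0.862791)(-0.358368) = -0.363518
φ₂ = asin(-0.363518) = -0.372041 rad = -21.316°.
For the longitude increment, Δλ = atan2( sin θ sin δ cos φ₁, cos δ − sin φ₁ sin φ₂ ) = atan2(-0.800486, 0.465121) = -59.841°.
λ₂ = -166.257° + -59.841° = -226.098°, normalized to (−180°, 180°] → 133.902°.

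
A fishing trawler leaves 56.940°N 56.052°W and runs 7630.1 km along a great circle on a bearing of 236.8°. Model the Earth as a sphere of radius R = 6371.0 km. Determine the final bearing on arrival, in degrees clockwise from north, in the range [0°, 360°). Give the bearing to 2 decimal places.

final bearing 207.17°

δ = 7630.1/6371 = 1.197630 rad (68.6191°).
Start latitude φ₁ = 0.993790 rad; initial bearing θ = 4.132940 rad.
Destination latitude: φ₂ = arcsin( sin φ₁ cos δ + cos φ₁ sin δ cos θ ) = arcsin(0.027395) = 1.570°.
For the longitude increment, Δλ = atan2( sin θ sin δ cos φ₁, cos δ − sin φ₁ sin φ₂ ) = atan2(-0.425054, 0.341606) = -51.212°.
Hence λ₂ = -56.052° + -51.212° = -107.264°.
The forward bearing on arrival equals the back-azimuth from the destination plus 180°.
Back-azimuth from P₂ (1.57°, -107.26°) to P₁ (56.94°, -56.05°), with Δλ' = λ₁ − λ₂ = 51.21°: atan2( sin Δλ' cos φ₁ , cos φ₂ sin φ₁ − sin φ₂ cos φ₁ cos Δλ' ) = 27.17°.
Final bearing = (27.17° + 180°) mod 360° = 207.17°.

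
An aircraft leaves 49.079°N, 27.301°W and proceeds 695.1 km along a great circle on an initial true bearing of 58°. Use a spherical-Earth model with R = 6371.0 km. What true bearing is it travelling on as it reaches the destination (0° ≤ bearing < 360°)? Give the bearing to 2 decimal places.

Angular distance δ = d/R = 695.1 / 6371 = 0.109104 rad.
With φ₁ = 49.079° = 0.856590 rad and θ = 58° = 1.012291 rad:
Destination latitude: φ₂ = arcsin( sin φ₁ cos δ + cos φ₁ sin δ cos θ ) = arcsin(0.788916) = 52.084°.
For the longitude increment, Δλ = atan2( sin θ sin δ cos φ₁, cos δ − sin φ₁ sin φ₂ ) = atan2(0.060486, 0.397938) = 8.643°.
Hence λ₂ = -27.301° + 8.643° = -18.658°.
The forward bearing on arrival equals the back-azimuth from the destination plus 180°.
Back-azimuth from P₂ (52.08°, -18.66°) to P₁ (49.08°, -27.30°), with Δλ' = λ₁ − λ₂ = -8.64°: atan2( sin Δλ' cos φ₁ , cos φ₂ sin φ₁ − sin φ₂ cos φ₁ cos Δλ' ) = 244.68°.
Final bearing = (244.68° + 180°) mod 360° = 64.68°.

final bearing 64.68°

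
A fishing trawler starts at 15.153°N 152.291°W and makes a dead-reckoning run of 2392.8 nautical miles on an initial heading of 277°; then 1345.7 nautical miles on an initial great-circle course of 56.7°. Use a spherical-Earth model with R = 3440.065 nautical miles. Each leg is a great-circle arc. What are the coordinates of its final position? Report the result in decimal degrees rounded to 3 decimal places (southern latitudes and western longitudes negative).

latitude 27.155°, longitude -172.738°

Apply the spherical direct solution leg by leg, carrying full precision between legs.
Leg 1: from (15.153°, -152.291°), δ = 2392.8/3440.065 = 0.695568 rad, θ = 277° → φ = 16.025°, λ = 166.275°.
Leg 2: from (16.025°, 166.275°), δ = 1345.7/3440.065 = 0.391184 rad, θ = 56.7° → φ = 27.155°, λ = -172.738°.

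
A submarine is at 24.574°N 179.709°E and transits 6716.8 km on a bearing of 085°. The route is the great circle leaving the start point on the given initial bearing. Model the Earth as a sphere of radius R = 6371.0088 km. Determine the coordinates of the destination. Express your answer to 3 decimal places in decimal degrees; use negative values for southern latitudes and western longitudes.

Central angle δ = d/R = 1.054276 rad.
Start latitude φ₁ = 0.428897 rad; initial bearing θ = 1.483530 rad.
Applying the spherical law of cosines for sides, sin φ₂ = sin φ₁ cos δ + cos φ₁ sin δ cos θ = 0.274301, so φ₂ = 15.920°.
Then Δλ = atan2(0.787775, 0.379785) = 1.121573 rad, from sin θ sin δ cos φ₁ over cos δ − sin φ₁ sin φ₂.
λ₂ = 179.709° + 64.261° = 243.970°, normalized to (−180°, 180°] → -116.030°.

latitude 15.920°, longitude -116.030°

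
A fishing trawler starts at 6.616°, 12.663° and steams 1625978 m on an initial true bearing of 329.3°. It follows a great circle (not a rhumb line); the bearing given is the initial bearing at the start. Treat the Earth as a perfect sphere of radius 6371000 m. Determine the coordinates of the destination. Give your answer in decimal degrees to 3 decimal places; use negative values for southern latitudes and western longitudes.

latitude 19.093°, longitude 4.824°

δ = 1625978/6371000 = 0.255216 rad (14.6228°).
Start latitude φ₁ = 0.115471 rad; initial bearing θ = 5.747369 rad.
sin φ₂ = sin φ₁ cos δ + cos φ₁ sin δ cos θ = (0.115215)(0.967609) + (0.993341)(0.252454)(0.859852) = 0.327110
φ₂ = asin(0.327110) = 0.333244 rad = 19.093°.
Then Δλ = atan2(-0.128030, 0.929921) = -0.136818 rad, from sin θ sin δ cos φ₁ over cos δ − sin φ₁ sin φ₂.
λ₂ = 12.663° + -7.839° = 4.824°.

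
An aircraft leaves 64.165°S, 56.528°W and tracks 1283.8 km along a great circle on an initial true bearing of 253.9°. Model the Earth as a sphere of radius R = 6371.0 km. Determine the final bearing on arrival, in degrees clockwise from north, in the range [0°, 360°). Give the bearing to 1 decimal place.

Central angle δ = d/R = 0.201507 rad.
With φ₁ = -64.165° = -1.119891 rad and θ = 253.9° = 4.431391 rad:
Applying the spherical law of cosines for sides, sin φ₂ = sin φ₁ cos δ + cos φ₁ sin δ cos θ = -0.906028, so φ₂ = -64.962°.
Δλ = atan2( sin θ sin δ cos φ₁ , cos δ − sin φ₁ sin φ₂ ) = atan2(-0.083799, 0.164293) = -0.471662 rad = -27.024°.
λ₂ = λ₁ + Δλ = -83.552°.
The forward bearing on arrival equals the back-azimuth from the destination plus 180°.
Back-azimuth from P₂ (-65.0°, -83.6°) to P₁ (-64.2°, -56.5°), with Δλ' = λ₁ − λ₂ = 27.0°: atan2( sin Δλ' cos φ₁ , cos φ₂ sin φ₁ − sin φ₂ cos φ₁ cos Δλ' ) = 98.4°.
Final bearing = (98.4° + 180°) mod 360° = 278.4°.

final bearing 278.4°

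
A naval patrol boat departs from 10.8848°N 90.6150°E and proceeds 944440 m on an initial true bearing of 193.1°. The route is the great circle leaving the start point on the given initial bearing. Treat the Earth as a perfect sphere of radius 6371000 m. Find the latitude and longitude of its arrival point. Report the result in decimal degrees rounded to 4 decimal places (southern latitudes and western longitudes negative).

latitude 2.6077°, longitude 88.6946°

Central angle δ = d/R = 0.148240 rad.
Converting: φ₁ = 0.189976 rad, θ = 3.370231 rad.
Applying the spherical law of cosines for sides, sin φ₂ = sin φ₁ cos δ + cos φ₁ sin δ cos θ = 0.045498, so φ₂ = 2.6077°.
For the longitude increment, Δλ = atan2( sin θ sin δ cos φ₁, cos δ − sin φ₁ sin φ₂ ) = atan2(-0.032874, 0.980441) = -1.9204°.
λ₂ = λ₁ + Δλ = 88.6946°.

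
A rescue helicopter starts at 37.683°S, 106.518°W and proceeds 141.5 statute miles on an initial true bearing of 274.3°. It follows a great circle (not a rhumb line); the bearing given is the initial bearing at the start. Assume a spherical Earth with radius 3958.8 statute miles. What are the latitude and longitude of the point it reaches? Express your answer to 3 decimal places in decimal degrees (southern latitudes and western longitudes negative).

Central angle δ = d/R = 0.035743 rad.
With φ₁ = -37.683° = -0.657692 rad and θ = 274.3° = 4.787438 rad:
Destination latitude: φ₂ = arcsin( sin φ₁ cos δ + cos φ₁ sin δ cos θ ) = arcsin(-0.608781) = -37.501°.
Then Δλ = atan2(-0.028202, 0.627218) = -0.044933 rad, from sin θ sin δ cos φ₁ over cos δ − sin φ₁ sin φ₂.
λ₂ = λ₁ + Δλ = -109.092°.

latitude -37.501°, longitude -109.092°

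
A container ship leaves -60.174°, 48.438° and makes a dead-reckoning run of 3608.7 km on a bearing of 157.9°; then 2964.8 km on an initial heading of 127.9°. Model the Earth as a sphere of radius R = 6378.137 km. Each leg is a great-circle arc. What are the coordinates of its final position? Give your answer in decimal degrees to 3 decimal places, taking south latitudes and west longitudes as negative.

Apply the spherical direct solution leg by leg, carrying full precision between legs.
Leg 1: from (-60.174°, 48.438°), δ = 3608.7/6378.137 = 0.565792 rad, θ = 157.9° → φ = -78.347°, λ = 141.573°.
Leg 2: from (-78.347°, 141.573°), δ = 2964.8/6378.137 = 0.464838 rad, θ = 127.9° → φ = -68.606°, λ = -114.284°.

latitude -68.606°, longitude -114.284°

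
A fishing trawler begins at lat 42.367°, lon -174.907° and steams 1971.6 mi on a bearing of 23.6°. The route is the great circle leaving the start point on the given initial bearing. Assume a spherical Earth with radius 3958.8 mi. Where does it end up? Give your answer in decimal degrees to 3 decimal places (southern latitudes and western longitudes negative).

Central angle δ = d/R = 0.498030 rad.
Start latitude φ₁ = 0.739444 rad; initial bearing θ = 0.411898 rad.
Destination latitude: φ₂ = arcsin( sin φ₁ cos δ + cos φ₁ sin δ cos θ ) = arcsin(0.915441) = 66.268°.
Then Δλ = atan2(0.141300, 0.261631) = 0.495191 rad, from sin θ sin δ cos φ₁ over cos δ − sin φ₁ sin φ₂.
λ₂ = -174.907° + 28.372° = -146.535°.

latitude 66.268°, longitude -146.535°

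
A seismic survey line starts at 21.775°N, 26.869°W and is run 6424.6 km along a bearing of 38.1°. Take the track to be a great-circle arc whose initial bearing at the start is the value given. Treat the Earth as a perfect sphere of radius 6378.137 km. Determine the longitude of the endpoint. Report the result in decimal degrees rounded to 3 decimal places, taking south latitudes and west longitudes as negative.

Angular distance δ = d/R = 6424.6 / 6378.137 = 1.007285 rad.
Converting: φ₁ = 0.380045 rad, θ = 0.664970 rad.
Applying the spherical law of cosines for sides, sin φ₂ = sin φ₁ cos δ + cos φ₁ sin δ cos θ = 0.815947, so φ₂ = 54.681°.
For the longitude increment, Δλ = atan2( sin θ sin δ cos φ₁, cos δ − sin φ₁ sin φ₂ ) = atan2(0.484413, 0.231472) = 64.460°.
Hence λ₂ = -26.869° + 64.460° = 37.591°.

longitude 37.591°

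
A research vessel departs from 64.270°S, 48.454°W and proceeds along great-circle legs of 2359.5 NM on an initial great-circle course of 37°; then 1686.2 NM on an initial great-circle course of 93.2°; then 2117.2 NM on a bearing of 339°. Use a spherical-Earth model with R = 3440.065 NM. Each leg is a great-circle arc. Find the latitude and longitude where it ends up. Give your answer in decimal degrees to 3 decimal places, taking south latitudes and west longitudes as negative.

latitude 6.891°, longitude -3.124°

Apply the spherical direct solution leg by leg, carrying full precision between legs.
Leg 1: from (-64.270°, -48.454°), δ = 2359.5/3440.065 = 0.685888 rad, θ = 37° → φ = -28.525°, λ = -22.743°.
Leg 2: from (-28.525°, -22.743°), δ = 1686.2/3440.065 = 0.490165 rad, θ = 93.2° → φ = -26.385°, λ = 8.904°.
Leg 3: from (-26.385°, 8.904°), δ = 2117.2/3440.065 = 0.615453 rad, θ = 339° → φ = 6.891°, λ = -3.124°.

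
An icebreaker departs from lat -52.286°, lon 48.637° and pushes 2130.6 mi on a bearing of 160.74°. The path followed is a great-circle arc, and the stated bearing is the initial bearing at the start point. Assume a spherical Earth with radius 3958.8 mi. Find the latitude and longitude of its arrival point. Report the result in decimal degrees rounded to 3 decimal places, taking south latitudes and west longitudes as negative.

latitude -77.227°, longitude 98.523°

δ = 2130.6/3958.8 = 0.538193 rad (30.8362°).
With φ₁ = -52.286° = -0.912563 rad and θ = 160.74° = 2.805442 rad:
Applying the spherical law of cosines for sides, sin φ₂ = sin φ₁ cos δ + cos φ₁ sin δ cos θ = -0.975254, so φ₂ = -77.227°.
Δλ = atan2( sin θ sin δ cos φ₁ , cos δ − sin φ₁ sin φ₂ ) = atan2(0.103429, 0.087138) = 0.870681 rad = 49.886°.
λ₂ = 48.637° + 49.886° = 98.523°.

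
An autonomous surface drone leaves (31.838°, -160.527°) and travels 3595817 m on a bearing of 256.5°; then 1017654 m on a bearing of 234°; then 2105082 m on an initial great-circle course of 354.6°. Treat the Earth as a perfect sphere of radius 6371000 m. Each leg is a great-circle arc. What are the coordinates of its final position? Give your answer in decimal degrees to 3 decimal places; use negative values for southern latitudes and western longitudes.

Apply the spherical direct solution leg by leg, carrying full precision between legs.
Leg 1: from (31.838°, -160.527°), δ = 3595817/6371000 = 0.564404 rad, θ = 256.5° → φ = 19.854°, λ = 165.900°.
Leg 2: from (19.854°, 165.900°), δ = 1017654/6371000 = 0.159732 rad, θ = 234° → φ = 14.322°, λ = 158.268°.
Leg 3: from (14.322°, 158.268°), δ = 2105082/6371000 = 0.330416 rad, θ = 354.6° → φ = 33.158°, λ = 156.178°.

latitude 33.158°, longitude 156.178°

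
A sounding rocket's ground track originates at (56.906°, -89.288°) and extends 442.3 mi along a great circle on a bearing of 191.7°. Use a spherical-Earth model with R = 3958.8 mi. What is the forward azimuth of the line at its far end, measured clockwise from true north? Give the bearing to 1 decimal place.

The arc subtends δ = 442.3/3958.8 = 0.111726 rad at the centre.
Start latitude φ₁ = 0.993197 rad; initial bearing θ = 3.345796 rad.
Applying the spherical law of cosines for sides, sin φ₂ = sin φ₁ cos δ + cos φ₁ sin δ cos θ = 0.772940, so φ₂ = 50.619°.
For the longitude increment, Δλ = atan2( sin θ sin δ cos φ₁, cos δ − sin φ₁ sin φ₂ ) = atan2(-0.012345, 0.346214) = -2.042°.
Hence λ₂ = -89.288° + -2.042° = -91.330°.
The forward bearing on arrival equals the back-azimuth from the destination plus 180°.
Back-azimuth from P₂ (50.6°, -91.3°) to P₁ (56.9°, -89.3°), with Δλ' = λ₁ − λ₂ = 2.0°: atan2( sin Δλ' cos φ₁ , cos φ₂ sin φ₁ − sin φ₂ cos φ₁ cos Δλ' ) = 10.1°.
Final bearing = (10.1° + 180°) mod 360° = 190.1°.

final bearing 190.1°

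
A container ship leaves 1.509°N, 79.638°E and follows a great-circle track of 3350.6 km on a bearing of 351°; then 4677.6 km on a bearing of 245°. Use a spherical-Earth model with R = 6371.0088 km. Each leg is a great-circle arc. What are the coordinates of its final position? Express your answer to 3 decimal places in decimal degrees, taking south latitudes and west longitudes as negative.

latitude 8.206°, longitude 36.526°

Apply the spherical direct solution leg by leg, carrying full precision between legs.
Leg 1: from (1.509°, 79.638°), δ = 3350.6/6371.0088 = 0.525914 rad, θ = 351° → φ = 31.227°, λ = 74.369°.
Leg 2: from (31.227°, 74.369°), δ = 4677.6/6371.0088 = 0.734201 rad, θ = 245° → φ = 8.206°, λ = 36.526°.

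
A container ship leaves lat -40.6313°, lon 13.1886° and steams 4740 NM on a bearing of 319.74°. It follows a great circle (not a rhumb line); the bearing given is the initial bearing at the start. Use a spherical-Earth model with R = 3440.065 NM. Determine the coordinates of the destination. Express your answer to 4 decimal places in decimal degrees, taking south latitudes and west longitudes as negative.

Angular distance δ = d/R = 4740 / 3440.065 = 1.377881 rad.
Start latitude φ₁ = -0.709150 rad; initial bearing θ = 5.580516 rad.
sin φ₂ = sin φ₁ cos δ + cos φ₁ sin δ cos θ = (-0.651189)(0.191721) + (0.758916)(0.981449)(0.763120) = 0.443553
φ₂ = asin(0.443553) = 0.459560 rad = 26.3308°.
Δλ = atan2( sin θ sin δ cos φ₁ , cos δ − sin φ₁ sin φ₂ ) = atan2(-0.481357, 0.480558) = -0.786228 rad = -45.0476°.
Hence λ₂ = 13.1886° + -45.0476° = -31.8590°.

latitude 26.3308°, longitude -31.8590°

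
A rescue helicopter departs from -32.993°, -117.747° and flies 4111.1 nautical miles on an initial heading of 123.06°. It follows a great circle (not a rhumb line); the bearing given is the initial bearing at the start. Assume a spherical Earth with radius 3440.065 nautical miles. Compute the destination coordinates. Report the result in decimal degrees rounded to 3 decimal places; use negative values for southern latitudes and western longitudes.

Angular distance δ = d/R = 4111.1 / 3440.065 = 1.195065 rad.
With φ₁ = -32.993° = -0.575836 rad and θ = 123.06° = 2.147802 rad:
Applying the spherical law of cosines for sides, sin φ₂ = sin φ₁ cos δ + cos φ₁ sin δ cos θ = -0.625446, so φ₂ = -38.715°.
Δλ = atan2( sin θ sin δ cos φ₁ , cos δ − sin φ₁ sin φ₂ ) = atan2(0.653907, 0.026375) = 1.530484 rad = 87.690°.
Hence λ₂ = -117.747° + 87.690° = -30.057°.

latitude -38.715°, longitude -30.057°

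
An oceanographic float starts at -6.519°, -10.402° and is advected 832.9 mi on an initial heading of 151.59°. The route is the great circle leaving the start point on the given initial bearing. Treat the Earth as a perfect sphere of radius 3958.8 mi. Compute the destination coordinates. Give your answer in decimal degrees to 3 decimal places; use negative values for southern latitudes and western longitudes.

latitude -17.070°, longitude -4.436°

Central angle δ = d/R = 0.210392 rad.
Start latitude φ₁ = -0.113778 rad; initial bearing θ = 2.645745 rad.
Applying the spherical law of cosines for sides, sin φ₂ = sin φ₁ cos δ + cos φ₁ sin δ cos θ = -0.293533, so φ₂ = -17.070°.
For the longitude increment, Δλ = atan2( sin θ sin δ cos φ₁, cos δ − sin φ₁ sin φ₂ ) = atan2(0.098721, 0.944624) = 5.966°.
λ₂ = λ₁ + Δλ = -4.436°.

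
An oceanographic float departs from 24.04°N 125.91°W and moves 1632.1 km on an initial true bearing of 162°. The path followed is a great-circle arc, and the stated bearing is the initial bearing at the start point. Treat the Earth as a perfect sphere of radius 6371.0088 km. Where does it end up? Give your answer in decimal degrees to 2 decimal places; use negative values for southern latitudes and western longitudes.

latitude 10.02°, longitude -121.35°

δ = 1632.1/6371.0088 = 0.256176 rad (14.6778°).
Converting: φ₁ = 0.419577 rad, θ = 2.827433 rad.
sin φ₂ = sin φ₁ cos δ + cos φ₁ sin δ cos θ = (0.407374)(0.967366) + (0.913261)(0.253383)(-0.951057) = 0.174001
φ₂ = asin(0.174001) = 0.174891 rad = 10.02°.
Then Δλ = atan2(0.071508, 0.896483) = 0.079597 rad, from sin θ sin δ cos φ₁ over cos δ − sin φ₁ sin φ₂.
Hence λ₂ = -125.91° + 4.56° = -121.35°.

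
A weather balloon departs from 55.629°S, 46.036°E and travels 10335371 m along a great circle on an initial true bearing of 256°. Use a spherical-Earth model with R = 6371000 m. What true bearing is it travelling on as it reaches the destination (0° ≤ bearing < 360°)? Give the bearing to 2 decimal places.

final bearing 326.62°

The arc subtends δ = 10335371/6371000 = 1.622253 rad at the centre.
Converting: φ₁ = -0.970909 rad, θ = 4.468043 rad.
Destination latitude: φ₂ = arcsin( sin φ₁ cos δ + cos φ₁ sin δ cos θ ) = arcsin(-0.093943) = -5.390°.
Δλ = atan2( sin θ sin δ cos φ₁ , cos δ − sin φ₁ sin φ₂ ) = atan2(-0.547055, -0.128974) = -1.802329 rad = -103.266°.
Hence λ₂ = 46.036° + -103.266° = -57.230°.
The forward bearing on arrival equals the back-azimuth from the destination plus 180°.
Back-azimuth from P₂ (-5.39°, -57.23°) to P₁ (-55.63°, 46.04°), with Δλ' = λ₁ − λ₂ = 103.27°: atan2( sin Δλ' cos φ₁ , cos φ₂ sin φ₁ − sin φ₂ cos φ₁ cos Δλ' ) = 146.62°.
Final bearing = (146.62° + 180°) mod 360° = 326.62°.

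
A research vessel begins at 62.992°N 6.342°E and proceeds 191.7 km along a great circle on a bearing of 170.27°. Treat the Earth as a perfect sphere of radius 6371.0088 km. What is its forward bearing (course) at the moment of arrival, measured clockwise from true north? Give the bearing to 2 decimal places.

Central angle δ = d/R = 0.030089 rad.
Start latitude φ₁ = 1.099418 rad; initial bearing θ = 2.971772 rad.
Applying the spherical law of cosines for sides, sin φ₂ = sin φ₁ cos δ + cos φ₁ sin δ cos θ = 0.877074, so φ₂ = 61.291°.
For the longitude increment, Δλ = atan2( sin θ sin δ cos φ₁, cos δ − sin φ₁ sin φ₂ ) = atan2(0.002309, 0.218124) = 0.606°.
λ₂ = λ₁ + Δλ = 6.948°.
The forward bearing on arrival equals the back-azimuth from the destination plus 180°.
Back-azimuth from P₂ (61.29°, 6.95°) to P₁ (62.99°, 6.34°), with Δλ' = λ₁ − λ₂ = -0.61°: atan2( sin Δλ' cos φ₁ , cos φ₂ sin φ₁ − sin φ₂ cos φ₁ cos Δλ' ) = 350.81°.
Final bearing = (350.81° + 180°) mod 360° = 170.81°.

final bearing 170.81°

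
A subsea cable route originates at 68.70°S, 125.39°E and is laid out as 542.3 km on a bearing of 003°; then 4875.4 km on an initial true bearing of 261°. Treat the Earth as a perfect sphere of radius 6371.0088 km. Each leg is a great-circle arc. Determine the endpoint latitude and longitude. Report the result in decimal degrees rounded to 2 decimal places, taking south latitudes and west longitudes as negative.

latitude -44.03°, longitude 53.86°

Apply the spherical direct solution leg by leg, carrying full precision between legs.
Leg 1: from (-68.70°, 125.39°), δ = 542.3/6371.0088 = 0.085120 rad, θ = 3° → φ = -63.83°, λ = 125.97°.
Leg 2: from (-63.83°, 125.97°), δ = 4875.4/6371.0088 = 0.765248 rad, θ = 261° → φ = -44.03°, λ = 53.86°.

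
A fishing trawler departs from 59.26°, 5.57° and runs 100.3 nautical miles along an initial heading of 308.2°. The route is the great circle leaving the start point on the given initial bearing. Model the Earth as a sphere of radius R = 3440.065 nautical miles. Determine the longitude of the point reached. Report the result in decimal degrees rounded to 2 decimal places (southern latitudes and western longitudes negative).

δ = 100.3/3440.065 = 0.029156 rad (1.6705°).
Converting: φ₁ = 1.034282 rad, θ = 5.379105 rad.
Destination latitude: φ₂ = arcsin( sin φ₁ cos δ + cos φ₁ sin δ cos θ ) = arcsin(0.868345) = 60.27°.
For the longitude increment, Δλ = atan2( sin θ sin δ cos φ₁, cos δ − sin φ₁ sin φ₂ ) = atan2(-0.011710, 0.253236) = -2.65°.
Hence λ₂ = 5.57° + -2.65° = 2.92°.

longitude 2.92°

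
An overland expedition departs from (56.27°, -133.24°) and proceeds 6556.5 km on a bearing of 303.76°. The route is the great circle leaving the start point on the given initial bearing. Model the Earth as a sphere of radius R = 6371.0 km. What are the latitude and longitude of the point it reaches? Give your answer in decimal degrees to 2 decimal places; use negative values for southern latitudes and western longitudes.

δ = 6556.5/6371 = 1.029116 rad (58.9640°).
With φ₁ = 56.27° = 0.982097 rad and θ = 303.76° = 5.301612 rad:
Applying the spherical law of cosines for sides, sin φ₂ = sin φ₁ cos δ + cos φ₁ sin δ cos θ = 0.693189, so φ₂ = 43.88°.
Then Δλ = atan2(-0.395557, -0.060924) = -1.723615 rad, from sin θ sin δ cos φ₁ over cos δ − sin φ₁ sin φ₂.
λ₂ = -133.24° + -98.76° = -232.00°, normalized to (−180°, 180°] → 128.00°.

latitude 43.88°, longitude 128.00°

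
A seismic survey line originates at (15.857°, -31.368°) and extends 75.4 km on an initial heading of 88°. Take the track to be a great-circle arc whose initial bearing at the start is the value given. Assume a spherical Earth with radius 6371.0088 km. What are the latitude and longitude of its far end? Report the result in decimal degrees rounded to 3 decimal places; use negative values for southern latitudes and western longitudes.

δ = 75.4/6371.0088 = 0.011835 rad (0.6781°).
Converting: φ₁ = 0.276757 rad, θ = 1.535890 rad.
Destination latitude: φ₂ = arcsin( sin φ₁ cos δ + cos φ₁ sin δ cos θ ) = arcsin(0.273616) = 15.880°.
Then Δλ = atan2(0.011377, 0.925168) = 0.012297 rad, from sin θ sin δ cos φ₁ over cos δ − sin φ₁ sin φ₂.
λ₂ = -31.368° + 0.705° = -30.663°.

latitude 15.880°, longitude -30.663°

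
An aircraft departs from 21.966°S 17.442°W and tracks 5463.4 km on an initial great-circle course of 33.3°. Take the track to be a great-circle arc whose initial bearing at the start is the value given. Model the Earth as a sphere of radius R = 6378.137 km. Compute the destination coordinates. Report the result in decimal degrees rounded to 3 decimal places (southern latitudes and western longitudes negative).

latitude 19.918°, longitude 8.741°

δ = 5463.4/6378.137 = 0.856582 rad (49.0786°).
Converting: φ₁ = -0.383379 rad, θ = 0.581195 rad.
Destination latitude: φ₂ = arcsin( sin φ₁ cos δ + cos φ₁ sin δ cos θ ) = arcsin(0.340681) = 19.918°.
For the longitude increment, Δλ = atan2( sin θ sin δ cos φ₁, cos δ − sin φ₁ sin φ₂ ) = atan2(0.384731, 0.782458) = 26.183°.
Hence λ₂ = -17.442° + 26.183° = 8.741°.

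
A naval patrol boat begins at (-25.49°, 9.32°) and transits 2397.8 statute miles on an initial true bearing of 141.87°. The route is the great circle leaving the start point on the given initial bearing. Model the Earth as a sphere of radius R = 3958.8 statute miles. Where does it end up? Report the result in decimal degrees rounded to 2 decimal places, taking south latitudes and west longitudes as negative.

The arc subtends δ = 2397.8/3958.8 = 0.605689 rad at the centre.
Start latitude φ₁ = -0.444884 rad; initial bearing θ = 2.476099 rad.
Destination latitude: φ₂ = arcsin( sin φ₁ cos δ + cos φ₁ sin δ cos θ ) = arcsin(-0.758046) = -49.29°.
For the longitude increment, Δλ = atan2( sin θ sin δ cos φ₁, cos δ − sin φ₁ sin φ₂ ) = atan2(0.317313, 0.495883) = 32.61°.
λ₂ = λ₁ + Δλ = 41.93°.

latitude -49.29°, longitude 41.93°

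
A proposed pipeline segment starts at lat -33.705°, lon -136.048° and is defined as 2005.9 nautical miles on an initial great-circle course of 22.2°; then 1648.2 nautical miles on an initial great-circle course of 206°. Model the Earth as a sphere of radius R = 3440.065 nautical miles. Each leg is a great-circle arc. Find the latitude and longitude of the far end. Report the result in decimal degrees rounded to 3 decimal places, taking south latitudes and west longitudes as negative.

Apply the spherical direct solution leg by leg, carrying full precision between legs.
Leg 1: from (-33.705°, -136.048°), δ = 2005.9/3440.065 = 0.583099 rad, θ = 22.2° → φ = -2.242°, λ = -124.031°.
Leg 2: from (-2.242°, -124.031°), δ = 1648.2/3440.065 = 0.479119 rad, θ = 206° → φ = -26.663°, λ = -137.100°.

latitude -26.663°, longitude -137.100°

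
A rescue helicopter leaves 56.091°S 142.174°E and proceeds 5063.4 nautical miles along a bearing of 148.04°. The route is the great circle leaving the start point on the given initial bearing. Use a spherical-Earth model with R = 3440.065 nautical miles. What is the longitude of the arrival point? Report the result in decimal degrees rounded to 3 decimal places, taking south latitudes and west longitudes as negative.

δ = 5063.4/3440.065 = 1.471891 rad (84.3331°).
With φ₁ = -56.091° = -0.978973 rad and θ = 148.04° = 2.583785 rad:
Destination latitude: φ₂ = arcsin( sin φ₁ cos δ + cos φ₁ sin δ cos θ ) = arcsin(-0.552949) = -33.570°.
Δλ = atan2( sin θ sin δ cos φ₁ , cos δ − sin φ₁ sin φ₂ ) = atan2(0.293855, -0.360161) = 2.457232 rad = 140.789°.
λ₂ = 142.174° + 140.789° = 282.963°, normalized to (−180°, 180°] → -77.037°.

longitude -77.037°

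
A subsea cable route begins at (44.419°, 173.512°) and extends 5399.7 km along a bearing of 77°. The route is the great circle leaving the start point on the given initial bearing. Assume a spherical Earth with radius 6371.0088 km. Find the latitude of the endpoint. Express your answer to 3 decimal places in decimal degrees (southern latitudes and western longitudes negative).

The arc subtends δ = 5399.7/6371.0088 = 0.847542 rad at the centre.
With φ₁ = 44.419° = 0.775258 rad and θ = 77° = 1.343904 rad:
Destination latitude: φ₂ = arcsin( sin φ₁ cos δ + cos φ₁ sin δ cos θ ) = arcsin(0.583660) = 35.708°.
Δλ = atan2( sin θ sin δ cos φ₁ , cos δ − sin φ₁ sin φ₂ ) = atan2(0.521712, 0.253324) = 1.118765 rad = 64.101°.
λ₂ = 173.512° + 64.101° = 237.613°, normalized to (−180°, 180°] → -122.387°.

latitude 35.708°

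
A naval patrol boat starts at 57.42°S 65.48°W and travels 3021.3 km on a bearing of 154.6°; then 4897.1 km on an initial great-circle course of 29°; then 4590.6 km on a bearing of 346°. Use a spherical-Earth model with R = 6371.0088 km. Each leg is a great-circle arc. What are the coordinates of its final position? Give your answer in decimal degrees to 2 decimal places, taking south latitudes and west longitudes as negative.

latitude 6.62°, longitude 5.31°

Apply the spherical direct solution leg by leg, carrying full precision between legs.
Leg 1: from (-57.42°, -65.48°), δ = 3021.3/6371.0088 = 0.474226 rad, θ = 154.6° → φ = -76.36°, λ = -9.35°.
Leg 2: from (-76.36°, -9.35°), δ = 4897.1/6371.0088 = 0.768654 rad, θ = 29° → φ = -33.72°, λ = 14.56°.
Leg 3: from (-33.72°, 14.56°), δ = 4590.6/6371.0088 = 0.720545 rad, θ = 346° → φ = 6.62°, λ = 5.31°.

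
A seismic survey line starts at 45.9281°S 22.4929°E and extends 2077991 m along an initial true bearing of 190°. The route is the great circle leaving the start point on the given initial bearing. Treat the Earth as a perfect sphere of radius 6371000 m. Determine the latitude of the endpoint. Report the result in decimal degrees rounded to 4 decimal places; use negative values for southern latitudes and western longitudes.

latitude -64.1671°

The arc subtends δ = 2077991/6371000 = 0.326164 rad at the centre.
Converting: φ₁ = -0.801597 rad, θ = 3.316126 rad.
Destination latitude: φ₂ = arcsin( sin φ₁ cos δ + cos φ₁ sin δ cos θ ) = arcsin(-0.900069) = -64.1671°.
Δλ = atan2( sin θ sin δ cos φ₁ , cos δ − sin φ₁ sin φ₂ ) = atan2(-0.038700, 0.300608) = -0.128035 rad = -7.3359°.
Hence λ₂ = 22.4929° + -7.3359° = 15.1570°.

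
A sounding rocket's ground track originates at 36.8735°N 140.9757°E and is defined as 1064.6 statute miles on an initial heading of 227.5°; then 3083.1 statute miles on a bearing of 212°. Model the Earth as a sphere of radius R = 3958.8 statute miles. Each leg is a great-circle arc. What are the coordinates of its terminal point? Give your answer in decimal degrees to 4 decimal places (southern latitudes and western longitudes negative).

latitude -13.1128°, longitude 105.9417°

Apply the spherical direct solution leg by leg, carrying full precision between legs.
Leg 1: from (36.8735°, 140.9757°), δ = 1064.6/3958.8 = 0.268920 rad, θ = 227.5° → φ = 25.7784°, λ = 128.4113°.
Leg 2: from (25.7784°, 128.4113°), δ = 3083.1/3958.8 = 0.778797 rad, θ = 212° → φ = -13.1128°, λ = 105.9417°.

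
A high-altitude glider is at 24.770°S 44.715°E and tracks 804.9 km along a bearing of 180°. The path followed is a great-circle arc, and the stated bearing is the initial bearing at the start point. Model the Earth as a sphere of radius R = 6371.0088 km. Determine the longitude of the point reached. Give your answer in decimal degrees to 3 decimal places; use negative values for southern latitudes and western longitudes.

longitude 44.715°

δ = 804.9/6371.0088 = 0.126338 rad (7.2386°).
Start latitude φ₁ = -0.432318 rad; initial bearing θ = 3.141593 rad.
Destination latitude: φ₂ = arcsin( sin φ₁ cos δ + cos φ₁ sin δ cos θ ) = arcsin(-0.530047) = -32.009°.
Δλ = atan2( sin θ sin δ cos φ₁ , cos δ − sin φ₁ sin φ₂ ) = atan2(0.000000, 0.769953) = 0.000000 rad = 0.000°.
λ₂ = 44.715° + 0.000° = 44.715°.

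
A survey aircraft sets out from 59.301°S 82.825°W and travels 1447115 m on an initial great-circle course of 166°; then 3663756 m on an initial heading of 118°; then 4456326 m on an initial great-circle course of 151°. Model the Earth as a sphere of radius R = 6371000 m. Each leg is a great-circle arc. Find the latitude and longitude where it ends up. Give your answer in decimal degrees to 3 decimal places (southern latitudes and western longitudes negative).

latitude -70.332°, longitude 126.587°

Apply the spherical direct solution leg by leg, carrying full precision between legs.
Leg 1: from (-59.301°, -82.825°), δ = 1447115/6371000 = 0.227141 rad, θ = 166° → φ = -71.682°, λ = -72.843°.
Leg 2: from (-71.682°, -72.843°), δ = 3663756/6371000 = 0.575068 rad, θ = 118° → φ = -61.269°, λ = 14.613°.
Leg 3: from (-61.269°, 14.613°), δ = 4456326/6371000 = 0.699470 rad, θ = 151° → φ = -70.332°, λ = 126.587°.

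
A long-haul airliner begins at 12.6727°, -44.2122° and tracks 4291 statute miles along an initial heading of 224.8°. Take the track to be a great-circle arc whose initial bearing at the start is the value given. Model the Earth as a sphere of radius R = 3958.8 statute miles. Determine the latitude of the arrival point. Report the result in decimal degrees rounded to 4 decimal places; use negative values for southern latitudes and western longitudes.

δ = 4291/3958.8 = 1.083914 rad (62.1037°).
Start latitude φ₁ = 0.221180 rad; initial bearing θ = 3.923500 rad.
Destination latitude: φ₂ = arcsin( sin φ₁ cos δ + cos φ₁ sin δ cos θ ) = arcsin(-0.509196) = -30.6103°.
Δλ = atan2( sin θ sin δ cos φ₁ , cos δ − sin φ₁ sin φ₂ ) = atan2(-0.607582, 0.579581) = -0.808981 rad = -46.3512°.
Hence λ₂ = -44.2122° + -46.3512° = -90.5634°.

latitude -30.6103°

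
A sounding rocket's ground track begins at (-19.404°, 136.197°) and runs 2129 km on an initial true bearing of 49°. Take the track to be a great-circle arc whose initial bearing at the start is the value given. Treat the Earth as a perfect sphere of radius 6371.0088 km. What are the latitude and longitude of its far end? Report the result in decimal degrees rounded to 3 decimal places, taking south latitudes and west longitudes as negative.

latitude -6.367°, longitude 150.619°

δ = 2129/6371.0088 = 0.334170 rad (19.1465°).
Converting: φ₁ = -0.338664 rad, θ = 0.855211 rad.
Destination latitude: φ₂ = arcsin( sin φ₁ cos δ + cos φ₁ sin δ cos θ ) = arcsin(-0.110894) = -6.367°.
Δλ = atan2( sin θ sin δ cos φ₁ , cos δ − sin φ₁ sin φ₂ ) = atan2(0.233474, 0.907841) = 0.251720 rad = 14.422°.
λ₂ = λ₁ + Δλ = 150.619°.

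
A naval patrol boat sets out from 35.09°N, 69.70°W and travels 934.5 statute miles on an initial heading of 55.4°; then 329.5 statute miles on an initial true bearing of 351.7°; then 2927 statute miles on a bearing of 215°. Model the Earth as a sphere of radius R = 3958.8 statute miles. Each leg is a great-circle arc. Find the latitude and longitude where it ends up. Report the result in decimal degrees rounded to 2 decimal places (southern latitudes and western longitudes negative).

latitude 9.06°, longitude -78.76°

Apply the spherical direct solution leg by leg, carrying full precision between legs.
Leg 1: from (35.09°, -69.70°), δ = 934.5/3958.8 = 0.236056 rad, θ = 55.4° → φ = 41.88°, λ = -54.72°.
Leg 2: from (41.88°, -54.72°), δ = 329.5/3958.8 = 0.083232 rad, θ = 351.7° → φ = 46.60°, λ = -55.72°.
Leg 3: from (46.60°, -55.72°), δ = 2927/3958.8 = 0.739365 rad, θ = 215° → φ = 9.06°, λ = -78.76°.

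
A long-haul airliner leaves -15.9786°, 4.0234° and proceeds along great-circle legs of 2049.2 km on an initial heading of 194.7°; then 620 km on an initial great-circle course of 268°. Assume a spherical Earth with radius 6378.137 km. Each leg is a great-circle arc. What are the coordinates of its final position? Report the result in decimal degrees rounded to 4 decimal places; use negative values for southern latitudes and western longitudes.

latitude -33.7134°, longitude -8.2001°

Apply the spherical direct solution leg by leg, carrying full precision between legs.
Leg 1: from (-15.9786°, 4.0234°), δ = 2049.2/6378.137 = 0.321285 rad, θ = 194.7° → φ = -33.6998°, λ = -1.5038°.
Leg 2: from (-33.6998°, -1.5038°), δ = 620/6378.137 = 0.097207 rad, θ = 268° → φ = -33.7134°, λ = -8.2001°.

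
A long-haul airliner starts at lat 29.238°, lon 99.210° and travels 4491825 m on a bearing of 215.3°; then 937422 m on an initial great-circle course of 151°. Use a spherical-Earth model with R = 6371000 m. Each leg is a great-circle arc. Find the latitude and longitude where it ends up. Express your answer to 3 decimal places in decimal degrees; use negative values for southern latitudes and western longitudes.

Apply the spherical direct solution leg by leg, carrying full precision between legs.
Leg 1: from (29.238°, 99.210°), δ = 4491825/6371000 = 0.705042 rad, θ = 215.3° → φ = -5.137°, λ = 77.124°.
Leg 2: from (-5.137°, 77.124°), δ = 937422/6371000 = 0.147139 rad, θ = 151° → φ = -12.491°, λ = 81.299°.

latitude -12.491°, longitude 81.299°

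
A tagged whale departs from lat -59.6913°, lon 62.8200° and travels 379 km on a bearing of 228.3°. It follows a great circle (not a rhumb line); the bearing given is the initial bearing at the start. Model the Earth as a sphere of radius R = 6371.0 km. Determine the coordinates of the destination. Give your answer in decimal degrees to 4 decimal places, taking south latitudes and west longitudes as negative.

The arc subtends δ = 379/6371 = 0.059488 rad at the centre.
Converting: φ₁ = -1.041810 rad, θ = 3.984587 rad.
Applying the spherical law of cosines for sides, sin φ₂ = sin φ₁ cos δ + cos φ₁ sin δ cos θ = -0.881751, so φ₂ = -61.8543°.
Δλ = atan2( sin θ sin δ cos φ₁ , cos δ − sin φ₁ sin φ₂ ) = atan2(-0.022402, 0.236999) = -0.094243 rad = -5.3997°.
Hence λ₂ = 62.8200° + -5.3997° = 57.4203°.

latitude -61.8543°, longitude 57.4203°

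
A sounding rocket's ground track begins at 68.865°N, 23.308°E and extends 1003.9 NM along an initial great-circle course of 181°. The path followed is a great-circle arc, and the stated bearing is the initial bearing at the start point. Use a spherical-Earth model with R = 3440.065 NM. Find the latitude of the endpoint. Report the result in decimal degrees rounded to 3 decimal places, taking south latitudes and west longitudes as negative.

latitude 52.146°

Angular distance δ = d/R = 1003.9 / 3440.065 = 0.291826 rad.
Start latitude φ₁ = 1.201921 rad; initial bearing θ = 3.159046 rad.
sin φ₂ = sin φ₁ cos δ + cos φ₁ sin δ cos θ = (0.932733)(0.957720) + (0.360567)(0.287701)(-0.999848) = 0.789578
φ₂ = asin(0.789578) = 0.910121 rad = 52.146°.
For the longitude increment, Δλ = atan2( sin θ sin δ cos φ₁, cos δ − sin φ₁ sin φ₂ ) = atan2(-0.001810, 0.221254) = -0.469°.
λ₂ = λ₁ + Δλ = 22.839°.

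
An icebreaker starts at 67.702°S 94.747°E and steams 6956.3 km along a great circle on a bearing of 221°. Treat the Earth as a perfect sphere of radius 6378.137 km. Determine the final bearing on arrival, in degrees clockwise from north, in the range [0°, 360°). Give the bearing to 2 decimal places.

Angular distance δ = d/R = 6956.3 / 6378.137 = 1.090648 rad.
With φ₁ = -67.702° = -1.181623 rad and θ = 221° = 3.857178 rad:
Applying the spherical law of cosines for sides, sin φ₂ = sin φ₁ cos δ + cos φ₁ sin δ cos θ = -0.681346, so φ₂ = -42.949°.
Then Δλ = atan2(-0.220778, -0.168486) = -2.222660 rad, from sin θ sin δ cos φ₁ over cos δ − sin φ₁ sin φ₂.
λ₂ = 94.747° + -127.349° = -32.602°.
The forward bearing on arrival equals the back-azimuth from the destination plus 180°.
Back-azimuth from P₂ (-42.95°, -32.60°) to P₁ (-67.70°, 94.75°), with Δλ' = λ₁ − λ₂ = 127.35°: atan2( sin Δλ' cos φ₁ , cos φ₂ sin φ₁ − sin φ₂ cos φ₁ cos Δλ' ) = 160.12°.
Final bearing = (160.12° + 180°) mod 360° = 340.12°.

final bearing 340.12°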